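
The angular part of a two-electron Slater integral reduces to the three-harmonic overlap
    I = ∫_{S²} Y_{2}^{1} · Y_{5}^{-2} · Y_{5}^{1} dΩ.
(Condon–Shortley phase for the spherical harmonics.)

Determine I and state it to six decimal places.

0.104819

m-sum 0 ✓  L=12 even ✓  3≤5≤7 ✓
Π(2lᵢ+1) = 5×11×11 = 605
triangle coeff Δ(2,5,5) = 1/38610
Σ_t [0,2]: t=0:+1/2880 t=1:−1/576 t=2:+1/2880 = -1/960
(3j)²=10/429 [(2 5 5; 0 0 0)], sign=+1
Σ_t [0,1]: t=0:+1/1440 t=1:−1/2880 = 1/2880
(3j)²=7/715 [(2 5 5; 1 -2 1)], sign=+1
⇒ 4πI² = 70/507
I = (+1)√(70/507/(4π)) = 0.10481902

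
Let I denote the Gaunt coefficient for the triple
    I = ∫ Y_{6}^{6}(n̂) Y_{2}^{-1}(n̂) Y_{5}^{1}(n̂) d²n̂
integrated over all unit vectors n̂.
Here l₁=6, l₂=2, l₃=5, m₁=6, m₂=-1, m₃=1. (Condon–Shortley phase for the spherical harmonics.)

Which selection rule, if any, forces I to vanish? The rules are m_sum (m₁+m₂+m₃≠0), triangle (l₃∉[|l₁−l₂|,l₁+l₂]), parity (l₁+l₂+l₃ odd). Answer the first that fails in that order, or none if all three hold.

m_sum

azimuthal sum: 6 − 1 + 1 = 6  ✗
4 ≤ 5 ≤ 8 (triangle on l)
L = 6 + 2 + 5 = 13 (odd)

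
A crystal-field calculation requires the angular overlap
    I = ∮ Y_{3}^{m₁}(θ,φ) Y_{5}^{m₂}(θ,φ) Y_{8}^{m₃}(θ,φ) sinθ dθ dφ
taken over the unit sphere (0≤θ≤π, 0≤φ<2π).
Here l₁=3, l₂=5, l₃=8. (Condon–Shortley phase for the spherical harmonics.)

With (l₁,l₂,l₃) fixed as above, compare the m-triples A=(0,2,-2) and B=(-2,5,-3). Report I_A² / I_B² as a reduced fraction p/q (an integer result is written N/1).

l's match ⇒ only the (l;m) 3-j factors differ between A and B.
A: triangle coeff Δ(3,5,8) = 1/136136; Σ_t [0,0]: t=0:+1/1088640 = 1/1088640; (3j)²=300/17017 [(3 5 8; 0 2 -2)], sign=+1
B: triangle coeff Δ(3,5,8) = 1/136136; Σ_t [0,0]: t=0:+1/435456000 = 1/435456000; (3j)²=1/12376 [(3 5 8; -2 5 -3)], sign=-1
I_A²/I_B² = (300/17017)/(1/12376) = 2400/11

2400/11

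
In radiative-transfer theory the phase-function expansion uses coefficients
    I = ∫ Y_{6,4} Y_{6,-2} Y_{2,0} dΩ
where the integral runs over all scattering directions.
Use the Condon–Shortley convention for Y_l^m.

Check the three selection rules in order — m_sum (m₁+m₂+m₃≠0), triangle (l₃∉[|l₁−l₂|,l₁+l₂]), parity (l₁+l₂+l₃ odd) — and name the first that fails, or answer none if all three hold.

m_sum

Σmᵢ = 2  ✗
l₃∈[|l₁−l₂|,l₁+l₂]=[0,12], have l₃=2
Σlᵢ = 14 ⇒ even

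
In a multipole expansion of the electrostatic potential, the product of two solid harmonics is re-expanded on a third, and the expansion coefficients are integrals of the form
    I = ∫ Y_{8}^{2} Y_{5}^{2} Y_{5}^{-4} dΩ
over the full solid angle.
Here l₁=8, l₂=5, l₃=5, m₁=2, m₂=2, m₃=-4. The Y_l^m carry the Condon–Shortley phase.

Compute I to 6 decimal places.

-0.139080

Checks pass: Σm=0; 18 even; l₃=5∈[3,13].
(2·8+1)(2·5+1)(2·5+1) = 2057
Δ: 8! 8! 2! / 19! → 1/37413090
sum: t=3:−1/1036800 t=4:+1/331776 t=5:−1/1036800 = 1/921600
3j²(8 5 5; 0 0 0) = Δ·Π!·Σ² = 490/46189  (sign -1)
sum: t=5:−1/7257600 t=6:+1/58060800 = -1/8294400
3j²(8 5 5; 2 2 -4) = Δ·Π!·Σ² = 1029/92378  (sign +1)
combine: 4πI² = 2057·490/46189·1029/92378 = 252105/1037153
take √, sign -1: I = -0.13907990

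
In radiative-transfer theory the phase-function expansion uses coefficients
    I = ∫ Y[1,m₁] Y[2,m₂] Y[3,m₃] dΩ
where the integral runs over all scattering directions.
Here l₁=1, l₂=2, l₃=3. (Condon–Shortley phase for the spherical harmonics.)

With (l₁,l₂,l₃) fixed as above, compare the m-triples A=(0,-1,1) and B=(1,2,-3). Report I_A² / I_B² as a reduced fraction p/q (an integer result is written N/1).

8/15

Same 1,2,3: normalisation and zero-m 3j drop out of the ratio.
A: Δ: 0! 2! 4! / 7! → 1/105; sum: t=0:+1/6 = 1/6; 3j²(1 2 3; 0 -1 1) = Δ·Π!·Σ² = 8/105  (sign +1)
B: Δ: 0! 2! 4! / 7! → 1/105; sum: t=0:+1/48 = 1/48; 3j²(1 2 3; 1 2 -3) = Δ·Π!·Σ² = 1/7  (sign +1)
I_A²/I_B² = (8/105)/(1/7) = 8/15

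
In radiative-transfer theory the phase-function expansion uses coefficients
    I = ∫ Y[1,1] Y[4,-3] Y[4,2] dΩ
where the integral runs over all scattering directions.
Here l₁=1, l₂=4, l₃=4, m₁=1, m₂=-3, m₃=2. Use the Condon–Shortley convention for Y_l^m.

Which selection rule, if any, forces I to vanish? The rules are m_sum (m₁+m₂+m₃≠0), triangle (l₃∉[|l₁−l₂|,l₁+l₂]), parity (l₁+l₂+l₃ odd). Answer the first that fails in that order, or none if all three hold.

Σmᵢ = 0  ✓
l₃∈[|l₁−l₂|,l₁+l₂]=[3,5], have l₃=4  ✓
Σlᵢ = 9 ⇒ odd  ✗

parity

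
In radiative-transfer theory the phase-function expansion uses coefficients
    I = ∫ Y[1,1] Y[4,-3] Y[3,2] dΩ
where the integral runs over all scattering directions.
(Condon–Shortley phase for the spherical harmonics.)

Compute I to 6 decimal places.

-0.282095

Checks pass: Σm=0; 8 even; l₃=3∈[3,5].
(2·1+1)(2·4+1)(2·3+1) = 189
Δ: 2! 0! 6! / 9! → 1/252
sum: t=1:−1/36 = -1/36
3j²(1 4 3; 0 0 0) = Δ·Π!·Σ² = 4/63  (sign +1)
sum: t=0:+1/240 = 1/240
3j²(1 4 3; 1 -3 2) = Δ·Π!·Σ² = 1/12  (sign -1)
combine: 4πI² = 189·4/63·1/12 = 1/1
take √, sign -1: I = -0.28209479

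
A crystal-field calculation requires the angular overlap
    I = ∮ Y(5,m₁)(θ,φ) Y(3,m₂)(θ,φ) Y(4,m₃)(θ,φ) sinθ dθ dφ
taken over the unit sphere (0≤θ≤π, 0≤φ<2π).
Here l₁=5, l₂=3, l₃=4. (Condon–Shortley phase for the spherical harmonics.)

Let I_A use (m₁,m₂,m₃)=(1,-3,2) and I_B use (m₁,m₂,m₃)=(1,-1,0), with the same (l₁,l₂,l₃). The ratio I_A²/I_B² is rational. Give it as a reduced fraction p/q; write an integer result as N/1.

675/242

Same 5,3,4: normalisation and zero-m 3j drop out of the ratio.
A: Δ: 4! 6! 2! / 13! → 1/180180; sum: t=0:+1/2304 = 1/2304; 3j²(5 3 4; 1 -3 2) = Δ·Π!·Σ² = 75/4004  (sign +1)
B: Δ: 4! 6! 2! / 13! → 1/180180; sum: t=0:+1/2304 t=1:−1/216 t=2:+1/384 = -11/6912; 3j²(5 3 4; 1 -1 0) = Δ·Π!·Σ² = 11/1638  (sign -1)
I_A²/I_B² = (75/4004)/(11/1638) = 675/242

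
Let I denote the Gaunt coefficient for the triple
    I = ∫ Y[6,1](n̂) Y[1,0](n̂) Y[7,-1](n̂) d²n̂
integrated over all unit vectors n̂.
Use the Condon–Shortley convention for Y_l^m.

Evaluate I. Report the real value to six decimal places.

-0.242415

Checks pass: Σm=0; 14 even; l₃=7∈[5,7].
(2·6+1)(2·1+1)(2·7+1) = 585
Δ: 0! 12! 2! / 15! → 1/1365
sum: t=0:+1/518400 = 1/518400
3j²(6 1 7; 0 0 0) = Δ·Π!·Σ² = 7/195  (sign -1)
sum: t=0:+1/604800 = 1/604800
3j²(6 1 7; 1 0 -1) = Δ·Π!·Σ² = 16/455  (sign +1)
combine: 4πI² = 585·7/195·16/455 = 48/65
take √, sign -1: I = -0.24241473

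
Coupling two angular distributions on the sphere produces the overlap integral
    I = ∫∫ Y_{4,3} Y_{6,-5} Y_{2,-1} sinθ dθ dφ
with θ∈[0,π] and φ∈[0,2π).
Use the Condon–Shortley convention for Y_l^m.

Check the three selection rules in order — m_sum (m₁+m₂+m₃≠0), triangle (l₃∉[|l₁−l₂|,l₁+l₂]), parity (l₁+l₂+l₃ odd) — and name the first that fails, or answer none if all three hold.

azimuthal sum: 3 − 5 − 1 = -3  ✗
2 ≤ 2 ≤ 10 (triangle on l)
L = 4 + 6 + 2 = 12 (even)

m_sum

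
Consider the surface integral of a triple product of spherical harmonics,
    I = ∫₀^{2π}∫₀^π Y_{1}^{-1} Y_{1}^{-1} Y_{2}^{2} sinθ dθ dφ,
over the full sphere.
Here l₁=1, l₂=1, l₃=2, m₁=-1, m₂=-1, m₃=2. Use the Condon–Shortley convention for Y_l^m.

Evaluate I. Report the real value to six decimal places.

0.309019

Rules hold: Σm=0, L=4 even, 0≤2≤2.
N = 3·3·5 = 45
Δ = 0!·2!·2!/5! = 1/30
Racah Σ t=0..0: t=0:+1/1 = 1/1
⇒ 3j(1 1 2; 0 0 0)² = 2/15, sgn +1
Racah Σ t=0..0: t=0:+1/4 = 1/4
⇒ 3j(1 1 2; -1 -1 2)² = 1/5, sgn +1
4πI² = N·(3j₀)²·(3jₘ)² = 6/5
I = +1·√(1.2/4π) = 0.30901936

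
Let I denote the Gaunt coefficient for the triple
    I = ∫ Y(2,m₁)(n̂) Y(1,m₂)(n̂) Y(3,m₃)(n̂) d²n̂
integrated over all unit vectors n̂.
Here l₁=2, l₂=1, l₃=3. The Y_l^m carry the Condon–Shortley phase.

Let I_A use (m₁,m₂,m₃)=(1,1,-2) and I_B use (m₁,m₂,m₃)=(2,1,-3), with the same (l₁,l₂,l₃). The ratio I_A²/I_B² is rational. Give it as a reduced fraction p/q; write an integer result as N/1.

Same 2,1,3: normalisation and zero-m 3j drop out of the ratio.
A: Δ: 0! 4! 2! / 7! → 1/105; sum: t=0:+1/12 = 1/12; 3j²(2 1 3; 1 1 -2) = Δ·Π!·Σ² = 2/21  (sign -1)
B: Δ: 0! 4! 2! / 7! → 1/105; sum: t=0:+1/48 = 1/48; 3j²(2 1 3; 2 1 -3) = Δ·Π!·Σ² = 1/7  (sign +1)
I_A²/I_B² = (2/21)/(1/7) = 2/3

2/3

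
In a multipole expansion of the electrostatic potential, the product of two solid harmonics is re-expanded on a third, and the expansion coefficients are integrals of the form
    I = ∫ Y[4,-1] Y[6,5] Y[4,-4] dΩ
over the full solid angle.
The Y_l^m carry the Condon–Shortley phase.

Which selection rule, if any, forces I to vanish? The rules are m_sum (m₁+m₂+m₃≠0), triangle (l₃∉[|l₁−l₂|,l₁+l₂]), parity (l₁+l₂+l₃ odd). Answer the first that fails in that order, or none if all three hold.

azimuthal sum: -1 + 5 − 4 = 0  ✓
2 ≤ 4 ≤ 10 (triangle on l)  ✓
L = 4 + 6 + 4 = 14 (even)  ✓

none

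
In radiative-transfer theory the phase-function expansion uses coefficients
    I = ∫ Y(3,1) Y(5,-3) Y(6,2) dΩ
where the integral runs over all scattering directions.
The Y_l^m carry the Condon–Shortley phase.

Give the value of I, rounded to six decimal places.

-0.145631

Checks pass: Σm=0; 14 even; l₃=6∈[2,8].
(2·3+1)(2·5+1)(2·6+1) = 1001
Δ: 2! 4! 8! / 15! → 1/675675
sum: t=0:+1/8640 t=1:−1/2304 t=2:+1/8640 = -7/34560
3j²(3 5 6; 0 0 0) = Δ·Π!·Σ² = 7/429  (sign -1)
sum: t=0:+1/11520 t=1:−1/30240 t=2:+1/1935360 = 1/18432
3j²(3 5 6; 1 -3 2) = Δ·Π!·Σ² = 7/429  (sign +1)
combine: 4πI² = 1001·7/429·7/429 = 343/1287
take √, sign -1: I = -0.14563067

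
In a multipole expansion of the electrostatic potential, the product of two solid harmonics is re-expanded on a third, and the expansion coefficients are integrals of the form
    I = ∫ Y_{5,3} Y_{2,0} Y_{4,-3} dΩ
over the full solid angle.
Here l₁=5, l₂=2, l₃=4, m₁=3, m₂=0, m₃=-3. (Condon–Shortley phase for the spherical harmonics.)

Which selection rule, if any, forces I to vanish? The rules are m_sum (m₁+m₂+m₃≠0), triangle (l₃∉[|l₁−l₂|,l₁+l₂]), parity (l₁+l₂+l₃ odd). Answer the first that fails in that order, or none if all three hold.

Σmᵢ = 0  ✓
l₃∈[|l₁−l₂|,l₁+l₂]=[3,7], have l₃=4  ✓
Σlᵢ = 11 ⇒ odd  ✗

parity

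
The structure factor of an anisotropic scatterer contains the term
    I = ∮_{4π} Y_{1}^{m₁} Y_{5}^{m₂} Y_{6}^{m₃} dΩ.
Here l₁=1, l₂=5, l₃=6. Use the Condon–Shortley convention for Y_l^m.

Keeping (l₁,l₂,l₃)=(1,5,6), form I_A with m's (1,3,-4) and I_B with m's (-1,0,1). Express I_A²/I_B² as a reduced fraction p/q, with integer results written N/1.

15/7

Shared (l₁,l₂,l₃)=(1,5,6): N and (l;000)² cancel in I_A²/I_B².
A: Δ = 0!·2!·10!/13! = 1/858; Racah Σ t=0..0: t=0:+1/161280 = 1/161280; ⇒ 3j(1 5 6; 1 3 -4)² = 15/286, sgn +1
B: Δ = 0!·2!·10!/13! = 1/858; Racah Σ t=0..0: t=0:+1/28800 = 1/28800; ⇒ 3j(1 5 6; -1 0 1)² = 7/286, sgn -1
I_A²/I_B² = (15/286)/(7/286) = 15/7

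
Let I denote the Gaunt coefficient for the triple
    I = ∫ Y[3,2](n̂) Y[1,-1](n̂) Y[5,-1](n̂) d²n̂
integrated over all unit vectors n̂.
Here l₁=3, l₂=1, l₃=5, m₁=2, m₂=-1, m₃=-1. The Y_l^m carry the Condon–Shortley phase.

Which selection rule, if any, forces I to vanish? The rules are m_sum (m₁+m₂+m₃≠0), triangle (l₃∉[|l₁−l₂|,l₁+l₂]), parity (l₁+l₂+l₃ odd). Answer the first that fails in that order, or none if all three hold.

azimuthal sum: 2 − 1 − 1 = 0  ✓
2 ≤ 5 ≤ 4 (triangle on l)  ✗
L = 3 + 1 + 5 = 9 (odd)

triangle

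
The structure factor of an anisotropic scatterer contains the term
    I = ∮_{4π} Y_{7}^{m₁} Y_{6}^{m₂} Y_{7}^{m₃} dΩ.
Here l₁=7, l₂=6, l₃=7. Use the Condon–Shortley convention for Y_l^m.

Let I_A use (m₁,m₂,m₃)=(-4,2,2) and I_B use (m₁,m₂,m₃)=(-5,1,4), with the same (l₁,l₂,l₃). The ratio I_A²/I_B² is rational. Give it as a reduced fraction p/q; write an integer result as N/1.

Same 7,6,7: normalisation and zero-m 3j drop out of the ratio.
A: Δ: 6! 8! 6! / 21! → 1/2444321880; sum: t=3:−1/174182400 t=4:+1/11612160 t=5:−1/6220800 t=6:+1/24883200 = -1/24883200; 3j²(7 6 7; -4 2 2) = Δ·Π!·Σ² = 28/4199  (sign +1)
B: Δ: 6! 8! 6! / 21! → 1/2444321880; sum: t=4:+1/69672960 t=5:−1/29030400 t=6:+1/124416000 = -1/82944000; 3j²(7 6 7; -5 1 4) = Δ·Π!·Σ² = 693/83980  (sign +1)
I_A²/I_B² = (28/4199)/(693/83980) = 80/99

80/99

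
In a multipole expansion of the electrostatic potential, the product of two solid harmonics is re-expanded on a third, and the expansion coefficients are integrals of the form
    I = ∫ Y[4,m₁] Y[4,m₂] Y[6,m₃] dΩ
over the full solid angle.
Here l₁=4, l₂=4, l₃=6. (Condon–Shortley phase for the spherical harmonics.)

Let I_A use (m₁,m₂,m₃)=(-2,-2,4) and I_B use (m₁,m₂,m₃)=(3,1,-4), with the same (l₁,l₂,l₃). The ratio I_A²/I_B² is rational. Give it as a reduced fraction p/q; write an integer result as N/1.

Shared (l₁,l₂,l₃)=(4,4,6): N and (l;000)² cancel in I_A²/I_B².
A: Δ = 2!·6!·6!/15! = 1/1261260; Racah Σ t=0..2: t=0:+1/69120 t=1:−1/14400 t=2:+1/69120 = -7/172800; ⇒ 3j(4 4 6; -2 -2 4)² = 14/715, sgn -1
B: Δ = 2!·6!·6!/15! = 1/1261260; Racah Σ t=0..1: t=0:+1/28800 t=1:−1/34560 = 1/172800; ⇒ 3j(4 4 6; 3 1 -4)² = 1/1430, sgn +1
I_A²/I_B² = (14/715)/(1/1430) = 28/1

28/1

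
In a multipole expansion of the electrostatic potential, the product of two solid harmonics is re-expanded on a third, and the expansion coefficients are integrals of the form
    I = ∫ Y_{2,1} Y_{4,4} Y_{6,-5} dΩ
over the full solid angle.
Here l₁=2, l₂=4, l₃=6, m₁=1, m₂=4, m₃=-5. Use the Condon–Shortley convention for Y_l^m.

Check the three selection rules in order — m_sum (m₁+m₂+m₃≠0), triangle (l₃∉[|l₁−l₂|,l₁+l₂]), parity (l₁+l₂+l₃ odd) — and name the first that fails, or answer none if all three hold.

none

Σmᵢ = 0  ✓
l₃∈[|l₁−l₂|,l₁+l₂]=[2,6], have l₃=6  ✓
Σlᵢ = 12 ⇒ even  ✓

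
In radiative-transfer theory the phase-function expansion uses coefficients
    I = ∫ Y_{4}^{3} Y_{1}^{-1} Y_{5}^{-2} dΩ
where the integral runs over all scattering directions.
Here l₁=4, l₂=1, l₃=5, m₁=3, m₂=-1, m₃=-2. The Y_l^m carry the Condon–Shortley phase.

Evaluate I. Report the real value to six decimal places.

Checks pass: Σm=0; 10 even; l₃=5∈[3,5].
(2·4+1)(2·1+1)(2·5+1) = 297
Δ: 0! 8! 2! / 11! → 1/495
sum: t=0:+1/576 = 1/576
3j²(4 1 5; 0 0 0) = Δ·Π!·Σ² = 5/99  (sign -1)
sum: t=0:+1/10080 = 1/10080
3j²(4 1 5; 3 -1 -2) = Δ·Π!·Σ² = 1/165  (sign -1)
combine: 4πI² = 297·5/99·1/165 = 1/11
take √, sign +1: I = 0.08505478

0.085055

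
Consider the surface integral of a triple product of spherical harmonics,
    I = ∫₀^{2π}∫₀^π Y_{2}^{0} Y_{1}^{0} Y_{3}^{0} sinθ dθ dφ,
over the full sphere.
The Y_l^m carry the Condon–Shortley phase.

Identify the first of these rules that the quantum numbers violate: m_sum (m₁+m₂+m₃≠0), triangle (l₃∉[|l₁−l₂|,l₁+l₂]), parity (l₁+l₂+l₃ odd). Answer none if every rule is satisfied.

azimuthal sum: 0 + 0 + 0 = 0  ✓
1 ≤ 3 ≤ 3 (triangle on l)  ✓
L = 2 + 1 + 3 = 6 (even)  ✓

none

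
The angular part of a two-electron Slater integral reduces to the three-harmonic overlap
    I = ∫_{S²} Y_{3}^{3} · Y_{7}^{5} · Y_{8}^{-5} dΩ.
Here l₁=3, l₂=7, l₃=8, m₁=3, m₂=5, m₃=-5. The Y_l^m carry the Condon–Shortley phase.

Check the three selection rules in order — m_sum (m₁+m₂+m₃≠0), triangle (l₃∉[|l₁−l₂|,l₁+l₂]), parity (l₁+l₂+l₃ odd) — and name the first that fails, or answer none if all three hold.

m_sum

m₁+m₂+m₃ = 3 + 5 − 5 = 3  ✗
triangle: |3−7|=4 ≤ l₃=8 ≤ 3+7=10
parity: l₁+l₂+l₃ = 18 is even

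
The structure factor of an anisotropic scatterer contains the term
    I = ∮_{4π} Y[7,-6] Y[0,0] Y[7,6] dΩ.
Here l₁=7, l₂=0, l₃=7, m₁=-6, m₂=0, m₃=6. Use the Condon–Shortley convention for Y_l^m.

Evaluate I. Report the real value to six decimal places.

Rules hold: Σm=0, L=14 even, 7≤7≤7.
N = 15·1·15 = 225
Δ = 0!·14!·0!/15! = 1/15
Racah Σ t=0..0: t=0:+1/25401600 = 1/25401600
⇒ 3j(7 0 7; 0 0 0)² = 1/15, sgn -1
Racah Σ t=0..0: t=0:+1/6227020800 = 1/6227020800
⇒ 3j(7 0 7; -6 0 6)² = 1/15, sgn -1
4πI² = N·(3j₀)²·(3jₘ)² = 1/1
I = +1·√(1/4π) = 0.28209479

0.282095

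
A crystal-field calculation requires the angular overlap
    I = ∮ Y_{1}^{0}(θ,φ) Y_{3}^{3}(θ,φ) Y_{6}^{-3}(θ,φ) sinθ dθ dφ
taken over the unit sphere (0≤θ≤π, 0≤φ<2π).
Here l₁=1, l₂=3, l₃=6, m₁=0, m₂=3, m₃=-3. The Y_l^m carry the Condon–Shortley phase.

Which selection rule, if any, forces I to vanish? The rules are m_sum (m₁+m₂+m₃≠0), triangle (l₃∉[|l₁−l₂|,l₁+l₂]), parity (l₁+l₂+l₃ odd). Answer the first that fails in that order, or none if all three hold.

Σmᵢ = 0  ✓
l₃∈[|l₁−l₂|,l₁+l₂]=[2,4], have l₃=6  ✗
Σlᵢ = 10 ⇒ even

triangle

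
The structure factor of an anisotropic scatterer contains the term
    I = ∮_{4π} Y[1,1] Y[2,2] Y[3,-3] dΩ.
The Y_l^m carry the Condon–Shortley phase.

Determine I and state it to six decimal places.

m-sum 0 ✓  L=6 even ✓  1≤3≤3 ✓
Π(2lᵢ+1) = 3×5×7 = 105
triangle coeff Δ(1,2,3) = 1/105
Σ_t [0,0]: t=0:+1/4 = 1/4
(3j)²=3/35 [(1 2 3; 0 0 0)], sign=-1
Σ_t [0,0]: t=0:+1/48 = 1/48
(3j)²=1/7 [(1 2 3; 1 2 -3)], sign=+1
⇒ 4πI² = 9/7
I = (-1)√(9/7/(4π)) = -0.31986543

-0.319865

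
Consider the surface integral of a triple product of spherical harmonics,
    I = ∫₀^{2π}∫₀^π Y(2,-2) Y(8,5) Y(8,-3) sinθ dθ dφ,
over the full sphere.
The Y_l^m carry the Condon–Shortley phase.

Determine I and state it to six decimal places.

0.151411

m-sum 0 ✓  L=18 even ✓  6≤8≤10 ✓
Π(2lᵢ+1) = 5×17×17 = 1445
triangle coeff Δ(2,8,8) = 1/348840
Σ_t [0,2]: t=0:+1/116121600 t=1:−1/25401600 t=2:+1/116121600 = -1/45158400
(3j)²=24/1615 [(2 8 8; 0 0 0)], sign=-1
Σ_t [2,2]: t=2:+1/958003200 = 1/958003200
(3j)²=13/969 [(2 8 8; -2 5 -3)], sign=-1
⇒ 4πI² = 104/361
I = (+1)√(104/361/(4π)) = 0.15141125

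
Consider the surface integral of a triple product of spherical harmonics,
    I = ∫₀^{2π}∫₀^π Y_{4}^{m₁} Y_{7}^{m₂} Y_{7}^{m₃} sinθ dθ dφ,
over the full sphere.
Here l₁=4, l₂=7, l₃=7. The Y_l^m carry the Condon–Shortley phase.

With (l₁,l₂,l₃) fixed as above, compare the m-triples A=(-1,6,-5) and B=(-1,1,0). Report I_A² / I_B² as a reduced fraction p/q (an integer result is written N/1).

Same 4,7,7: normalisation and zero-m 3j drop out of the ratio.
A: Δ: 4! 4! 10! / 19! → 1/58198140; sum: t=3:−1/87091200 t=4:+1/52254720 = 1/130636800; 3j²(4 7 7; -1 6 -5) = Δ·Π!·Σ² = 88/20349  (sign +1)
B: Δ: 4! 4! 10! / 19! → 1/58198140; sum: t=1:−1/4354560 t=2:+1/414720 t=3:−1/345600 t=4:+1/2488320 = -1/3225600; 3j²(4 7 7; -1 1 0) = Δ·Π!·Σ² = 81/92378  (sign +1)
I_A²/I_B² = (88/20349)/(81/92378) = 25168/5103

25168/5103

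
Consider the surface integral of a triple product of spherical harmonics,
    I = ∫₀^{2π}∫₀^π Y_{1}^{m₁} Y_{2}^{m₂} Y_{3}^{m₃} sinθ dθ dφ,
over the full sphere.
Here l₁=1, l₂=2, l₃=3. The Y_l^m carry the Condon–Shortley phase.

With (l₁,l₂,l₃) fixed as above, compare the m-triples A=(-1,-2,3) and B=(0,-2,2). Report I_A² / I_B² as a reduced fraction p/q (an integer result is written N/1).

3/1

Same 1,2,3: normalisation and zero-m 3j drop out of the ratio.
A: Δ: 0! 2! 4! / 7! → 1/105; sum: t=0:+1/48 = 1/48; 3j²(1 2 3; -1 -2 3) = Δ·Π!·Σ² = 1/7  (sign +1)
B: Δ: 0! 2! 4! / 7! → 1/105; sum: t=0:+1/24 = 1/24; 3j²(1 2 3; 0 -2 2) = Δ·Π!·Σ² = 1/21  (sign -1)
I_A²/I_B² = (1/7)/(1/21) = 3/1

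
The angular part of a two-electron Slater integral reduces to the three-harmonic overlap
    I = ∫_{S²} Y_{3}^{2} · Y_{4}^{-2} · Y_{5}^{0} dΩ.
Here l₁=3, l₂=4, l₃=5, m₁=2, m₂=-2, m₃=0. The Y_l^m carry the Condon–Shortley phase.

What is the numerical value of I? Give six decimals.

m-sum 0 ✓  L=12 even ✓  1≤5≤7 ✓
Π(2lᵢ+1) = 7×9×11 = 693
triangle coeff Δ(3,4,5) = 1/180180
Σ_t [0,2]: t=0:+1/576 t=1:−1/144 t=2:+1/576 = -1/288
(3j)²=20/1001 [(3 4 5; 0 0 0)], sign=+1
Σ_t [0,1]: t=0:+1/576 t=1:−1/2880 = 1/720
(3j)²=80/3003 [(3 4 5; 2 -2 0)], sign=-1
⇒ 4πI² = 4800/13013
I = (-1)√(4800/13013/(4π)) = -0.17132746

-0.171327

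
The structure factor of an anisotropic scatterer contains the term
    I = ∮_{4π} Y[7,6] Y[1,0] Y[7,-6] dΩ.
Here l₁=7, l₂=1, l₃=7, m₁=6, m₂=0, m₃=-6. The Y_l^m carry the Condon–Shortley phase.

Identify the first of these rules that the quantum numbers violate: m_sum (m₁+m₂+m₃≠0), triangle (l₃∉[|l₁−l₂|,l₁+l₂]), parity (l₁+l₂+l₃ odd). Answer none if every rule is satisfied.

azimuthal sum: 6 + 0 − 6 = 0  ✓
6 ≤ 7 ≤ 8 (triangle on l)  ✓
L = 7 + 1 + 7 = 15 (odd)  ✗

parity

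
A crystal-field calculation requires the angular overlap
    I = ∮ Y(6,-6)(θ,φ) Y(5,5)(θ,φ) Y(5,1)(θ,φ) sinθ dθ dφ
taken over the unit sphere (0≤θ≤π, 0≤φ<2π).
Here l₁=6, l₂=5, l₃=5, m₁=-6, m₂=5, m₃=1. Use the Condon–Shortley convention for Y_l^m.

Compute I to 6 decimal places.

Rules hold: Σm=0, L=16 even, 1≤5≤11.
N = 13·11·11 = 1573
Δ = 6!·6!·4!/17! = 1/28588560
Racah Σ t=1..5: t=1:−1/345600 t=2:+1/13824 t=3:−1/5184 t=4:+1/13824 t=5:−1/345600 = -7/129600
⇒ 3j(6 5 5; 0 0 0)² = 80/7293, sgn +1
Racah Σ t=6..6: t=6:+1/12441600 = 1/12441600
⇒ 3j(6 5 5; -6 5 1)² = 3/442, sgn +1
4πI² = N·(3j₀)²·(3jₘ)² = 440/3757
I = +1·√(0.117115/4π) = 0.09653856

0.096539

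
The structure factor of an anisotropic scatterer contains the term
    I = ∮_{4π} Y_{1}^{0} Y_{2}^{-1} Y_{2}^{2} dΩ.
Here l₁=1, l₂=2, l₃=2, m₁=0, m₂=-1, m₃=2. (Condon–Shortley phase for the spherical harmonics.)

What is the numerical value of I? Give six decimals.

0.000000

0 − 1 + 2 = 1 ≠ 0: azimuthal integral kills it; I = 0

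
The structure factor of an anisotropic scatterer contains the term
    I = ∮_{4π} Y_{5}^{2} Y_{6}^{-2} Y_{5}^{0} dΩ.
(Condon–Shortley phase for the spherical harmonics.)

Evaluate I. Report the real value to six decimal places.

Rules hold: Σm=0, L=16 even, 1≤5≤11.
N = 11·13·11 = 1573
Δ = 6!·4!·6!/17! = 1/28588560
Racah Σ t=1..5: t=1:−1/345600 t=2:+1/13824 t=3:−1/5184 t=4:+1/13824 t=5:−1/345600 = -7/129600
⇒ 3j(5 6 5; 0 0 0)² = 80/7293, sgn +1
Racah Σ t=0..3: t=0:+1/207360 t=1:−1/17280 t=2:+1/13824 t=3:−1/103680 = 1/103680
⇒ 3j(5 6 5; 2 -2 0)² = 10/7293, sgn -1
4πI² = N·(3j₀)²·(3jₘ)² = 800/33813
I = -1·√(0.0236595/4π) = -0.04339086

-0.043391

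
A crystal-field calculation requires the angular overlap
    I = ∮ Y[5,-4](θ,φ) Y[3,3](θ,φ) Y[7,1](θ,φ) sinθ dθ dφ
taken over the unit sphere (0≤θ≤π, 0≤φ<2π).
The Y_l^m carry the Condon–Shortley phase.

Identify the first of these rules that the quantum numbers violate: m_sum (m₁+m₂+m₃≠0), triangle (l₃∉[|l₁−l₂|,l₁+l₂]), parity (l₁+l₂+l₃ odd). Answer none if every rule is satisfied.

parity

Σmᵢ = 0  ✓
l₃∈[|l₁−l₂|,l₁+l₂]=[2,8], have l₃=7  ✓
Σlᵢ = 15 ⇒ odd  ✗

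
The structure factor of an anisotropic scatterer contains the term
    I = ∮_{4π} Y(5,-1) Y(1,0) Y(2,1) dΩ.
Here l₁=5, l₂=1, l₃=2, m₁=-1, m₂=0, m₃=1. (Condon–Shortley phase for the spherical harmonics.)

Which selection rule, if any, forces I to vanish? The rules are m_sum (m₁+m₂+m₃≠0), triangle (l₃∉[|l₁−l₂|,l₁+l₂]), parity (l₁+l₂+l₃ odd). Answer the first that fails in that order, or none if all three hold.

m₁+m₂+m₃ = -1 + 0 + 1 = 0  ✓
triangle: |5−1|=4 ≤ l₃=2 ≤ 5+1=6  ✗
parity: l₁+l₂+l₃ = 8 is even

triangle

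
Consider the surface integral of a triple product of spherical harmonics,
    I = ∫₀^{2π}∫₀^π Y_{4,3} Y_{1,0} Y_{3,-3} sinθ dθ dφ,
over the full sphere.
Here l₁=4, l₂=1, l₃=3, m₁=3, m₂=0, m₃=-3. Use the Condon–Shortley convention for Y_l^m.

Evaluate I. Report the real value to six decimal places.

-0.162868

m-sum 0 ✓  L=8 even ✓  3≤3≤5 ✓
Π(2lᵢ+1) = 9×3×7 = 189
triangle coeff Δ(4,1,3) = 1/252
Σ_t [1,1]: t=1:−1/36 = -1/36
(3j)²=4/63 [(4 1 3; 0 0 0)], sign=+1
Σ_t [1,1]: t=1:−1/720 = -1/720
(3j)²=1/36 [(4 1 3; 3 0 -3)], sign=-1
⇒ 4πI² = 1/3
I = (-1)√(1/3/(4π)) = -0.16286750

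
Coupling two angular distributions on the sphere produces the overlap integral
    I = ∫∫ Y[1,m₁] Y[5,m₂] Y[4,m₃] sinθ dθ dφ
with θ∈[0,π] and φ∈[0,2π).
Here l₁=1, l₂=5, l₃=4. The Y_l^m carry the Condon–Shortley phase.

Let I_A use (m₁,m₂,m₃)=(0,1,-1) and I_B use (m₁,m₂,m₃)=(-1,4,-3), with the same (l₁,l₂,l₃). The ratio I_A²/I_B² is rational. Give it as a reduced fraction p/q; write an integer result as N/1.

Same 1,5,4: normalisation and zero-m 3j drop out of the ratio.
A: Δ: 2! 0! 8! / 11! → 1/495; sum: t=1:−1/720 = -1/720; 3j²(1 5 4; 0 1 -1) = Δ·Π!·Σ² = 8/165  (sign +1)
B: Δ: 2! 0! 8! / 11! → 1/495; sum: t=2:+1/10080 = 1/10080; 3j²(1 5 4; -1 4 -3) = Δ·Π!·Σ² = 4/55  (sign -1)
I_A²/I_B² = (8/165)/(4/55) = 2/3

2/3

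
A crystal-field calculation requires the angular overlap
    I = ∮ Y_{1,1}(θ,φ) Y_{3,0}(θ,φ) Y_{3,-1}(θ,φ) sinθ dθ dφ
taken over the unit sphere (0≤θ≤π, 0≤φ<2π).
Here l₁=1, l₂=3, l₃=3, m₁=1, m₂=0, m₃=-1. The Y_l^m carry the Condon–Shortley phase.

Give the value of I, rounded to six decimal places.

l₁+l₂+l₃=7 is odd: 3j(l;000)=0 ⇒ I=0

0.000000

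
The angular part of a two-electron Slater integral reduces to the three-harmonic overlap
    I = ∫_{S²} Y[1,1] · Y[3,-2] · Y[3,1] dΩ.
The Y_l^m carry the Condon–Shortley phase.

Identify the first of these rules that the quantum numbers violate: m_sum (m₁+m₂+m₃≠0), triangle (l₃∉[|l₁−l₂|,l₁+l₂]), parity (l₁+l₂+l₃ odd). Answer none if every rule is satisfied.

azimuthal sum: 1 − 2 + 1 = 0  ✓
2 ≤ 3 ≤ 4 (triangle on l)  ✓
L = 1 + 3 + 3 = 7 (odd)  ✗

parity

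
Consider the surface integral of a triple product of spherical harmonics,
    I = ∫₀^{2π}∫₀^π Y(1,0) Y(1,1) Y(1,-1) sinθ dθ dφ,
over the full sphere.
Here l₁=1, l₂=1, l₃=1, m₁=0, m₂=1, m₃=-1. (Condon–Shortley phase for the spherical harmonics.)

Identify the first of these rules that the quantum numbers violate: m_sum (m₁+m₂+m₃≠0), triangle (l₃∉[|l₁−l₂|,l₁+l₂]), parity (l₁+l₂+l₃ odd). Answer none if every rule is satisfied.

azimuthal sum: 0 + 1 − 1 = 0  ✓
0 ≤ 1 ≤ 2 (triangle on l)  ✓
L = 1 + 1 + 1 = 3 (odd)  ✗

parity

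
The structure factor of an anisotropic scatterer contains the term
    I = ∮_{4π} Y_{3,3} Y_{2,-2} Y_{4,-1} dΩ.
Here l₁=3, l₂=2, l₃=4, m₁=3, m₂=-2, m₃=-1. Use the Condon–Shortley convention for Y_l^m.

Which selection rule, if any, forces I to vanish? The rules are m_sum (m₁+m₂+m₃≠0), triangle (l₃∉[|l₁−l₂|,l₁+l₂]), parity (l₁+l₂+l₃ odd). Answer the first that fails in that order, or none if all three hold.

parity

Σmᵢ = 0  ✓
l₃∈[|l₁−l₂|,l₁+l₂]=[1,5], have l₃=4  ✓
Σlᵢ = 9 ⇒ odd  ✗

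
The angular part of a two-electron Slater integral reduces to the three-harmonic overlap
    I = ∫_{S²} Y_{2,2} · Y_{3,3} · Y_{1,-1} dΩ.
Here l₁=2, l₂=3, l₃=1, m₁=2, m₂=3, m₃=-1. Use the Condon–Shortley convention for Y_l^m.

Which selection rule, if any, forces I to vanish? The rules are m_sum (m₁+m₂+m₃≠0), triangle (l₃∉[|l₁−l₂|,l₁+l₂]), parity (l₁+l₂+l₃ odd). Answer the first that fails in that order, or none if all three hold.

m_sum

Σmᵢ = 4  ✗
l₃∈[|l₁−l₂|,l₁+l₂]=[1,5], have l₃=1
Σlᵢ = 6 ⇒ even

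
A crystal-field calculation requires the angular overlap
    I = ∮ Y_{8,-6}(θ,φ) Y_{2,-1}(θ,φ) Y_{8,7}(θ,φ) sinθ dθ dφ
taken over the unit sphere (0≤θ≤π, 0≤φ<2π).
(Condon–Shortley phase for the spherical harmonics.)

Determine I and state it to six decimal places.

Checks pass: Σm=0; 18 even; l₃=8∈[6,10].
(2·8+1)(2·2+1)(2·8+1) = 1445
Δ: 2! 14! 2! / 19! → 1/348840
sum: t=0:+1/116121600 t=1:−1/25401600 t=2:+1/116121600 = -1/45158400
3j²(8 2 8; 0 0 0) = Δ·Π!·Σ² = 24/1615  (sign -1)
sum: t=0:+1/174356582400 t=1:−1/12454041600 = -1/13412044800
3j²(8 2 8; -6 -1 7) = Δ·Π!·Σ² = 169/7752  (sign +1)
combine: 4πI² = 1445·24/1615·169/7752 = 169/361
take √, sign -1: I = -0.19301223

-0.193012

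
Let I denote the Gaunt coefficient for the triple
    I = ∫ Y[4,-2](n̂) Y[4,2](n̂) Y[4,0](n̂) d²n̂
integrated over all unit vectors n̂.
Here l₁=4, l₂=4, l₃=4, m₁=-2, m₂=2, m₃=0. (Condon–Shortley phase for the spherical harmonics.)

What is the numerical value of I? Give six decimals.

-0.083698

Rules hold: Σm=0, L=12 even, 0≤4≤8.
N = 9·9·9 = 729
Δ = 4!·4!·4!/13! = 1/450450
Racah Σ t=0..4: t=0:+1/13824 t=1:−1/216 t=2:+1/64 t=3:−1/216 t=4:+1/13824 = 5/768
⇒ 3j(4 4 4; 0 0 0)² = 18/1001, sgn +1
Racah Σ t=2..4: t=2:+1/2304 t=3:−1/216 t=4:+1/384 = -11/6912
⇒ 3j(4 4 4; -2 2 0)² = 11/1638, sgn -1
4πI² = N·(3j₀)²·(3jₘ)² = 729/8281
I = -1·√(0.0880328/4π) = -0.08369845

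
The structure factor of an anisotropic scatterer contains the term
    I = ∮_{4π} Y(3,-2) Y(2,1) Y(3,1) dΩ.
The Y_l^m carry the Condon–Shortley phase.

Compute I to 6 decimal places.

0.162868

Rules hold: Σm=0, L=8 even, 1≤3≤5.
N = 7·5·7 = 245
Δ = 2!·4!·2!/9! = 1/3780
Racah Σ t=0..2: t=0:+1/24 t=1:−1/4 t=2:+1/24 = -1/6
⇒ 3j(3 2 3; 0 0 0)² = 4/105, sgn +1
Racah Σ t=1..2: t=1:−1/48 t=2:+1/12 = 1/16
⇒ 3j(3 2 3; -2 1 1)² = 1/28, sgn +1
4πI² = N·(3j₀)²·(3jₘ)² = 1/3
I = +1·√(0.333333/4π) = 0.16286750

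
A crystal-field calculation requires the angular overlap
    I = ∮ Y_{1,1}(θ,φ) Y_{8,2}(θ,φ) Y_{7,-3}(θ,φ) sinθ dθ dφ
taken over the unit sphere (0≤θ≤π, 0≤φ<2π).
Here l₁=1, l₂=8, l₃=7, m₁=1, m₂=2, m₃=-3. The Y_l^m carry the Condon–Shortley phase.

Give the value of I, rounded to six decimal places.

Rules hold: Σm=0, L=16 even, 7≤7≤9.
N = 3·17·15 = 765
Δ = 2!·0!·14!/17! = 1/2040
Racah Σ t=1..1: t=1:−1/25401600 = -1/25401600
⇒ 3j(1 8 7; 0 0 0)² = 8/255, sgn +1
Racah Σ t=0..0: t=0:+1/174182400 = 1/174182400
⇒ 3j(1 8 7; 1 2 -3)² = 1/136, sgn +1
4πI² = N·(3j₀)²·(3jₘ)² = 3/17
I = +1·√(0.176471/4π) = 0.11850352

0.118504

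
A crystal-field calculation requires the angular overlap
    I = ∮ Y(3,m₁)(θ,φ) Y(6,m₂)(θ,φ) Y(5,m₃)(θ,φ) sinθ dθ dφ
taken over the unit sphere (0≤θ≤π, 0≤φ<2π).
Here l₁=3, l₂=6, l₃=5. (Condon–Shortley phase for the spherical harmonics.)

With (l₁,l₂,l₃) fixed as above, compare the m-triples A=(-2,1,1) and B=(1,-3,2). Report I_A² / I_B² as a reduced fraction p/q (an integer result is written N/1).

Same 3,6,5: normalisation and zero-m 3j drop out of the ratio.
A: Δ: 4! 2! 8! / 15! → 1/675675; sum: t=3:−1/6912 t=4:+1/17280 = -1/11520; 3j²(3 6 5; -2 1 1) = Δ·Π!·Σ² = 2/143  (sign -1)
B: Δ: 4! 2! 8! / 15! → 1/675675; sum: t=0:+1/34560 t=1:−1/8640 t=2:+1/40320 = -1/16128; 3j²(3 6 5; 1 -3 2) = Δ·Π!·Σ² = 18/1001  (sign +1)
I_A²/I_B² = (2/143)/(18/1001) = 7/9

7/9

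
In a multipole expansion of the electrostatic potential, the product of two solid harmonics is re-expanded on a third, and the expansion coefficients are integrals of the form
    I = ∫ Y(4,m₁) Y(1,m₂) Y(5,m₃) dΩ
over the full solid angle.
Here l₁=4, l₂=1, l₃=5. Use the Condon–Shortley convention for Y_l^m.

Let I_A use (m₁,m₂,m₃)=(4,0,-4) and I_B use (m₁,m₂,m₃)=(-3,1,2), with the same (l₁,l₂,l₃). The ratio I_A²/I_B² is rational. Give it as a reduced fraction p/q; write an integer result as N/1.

3/1

Shared (l₁,l₂,l₃)=(4,1,5): N and (l;000)² cancel in I_A²/I_B².
A: Δ = 0!·8!·2!/11! = 1/495; Racah Σ t=0..0: t=0:+1/40320 = 1/40320; ⇒ 3j(4 1 5; 4 0 -4)² = 1/55, sgn -1
B: Δ = 0!·8!·2!/11! = 1/495; Racah Σ t=0..0: t=0:+1/10080 = 1/10080; ⇒ 3j(4 1 5; -3 1 2)² = 1/165, sgn -1
I_A²/I_B² = (1/55)/(1/165) = 3/1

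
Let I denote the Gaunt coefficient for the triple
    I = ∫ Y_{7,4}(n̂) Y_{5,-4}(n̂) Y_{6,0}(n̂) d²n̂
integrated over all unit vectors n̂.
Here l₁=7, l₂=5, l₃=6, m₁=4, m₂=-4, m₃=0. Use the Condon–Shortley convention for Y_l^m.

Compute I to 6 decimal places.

-0.050867

m-sum 0 ✓  L=18 even ✓  2≤6≤12 ✓
Π(2lᵢ+1) = 15×11×13 = 2145
triangle coeff Δ(7,5,6) = 1/174594420
Σ_t [1,5]: t=1:−1/4147200 t=2:+1/207360 t=3:−1/82944 t=4:+1/207360 t=5:−1/4147200 = -1/345600
(3j)²=420/46189 [(7 5 6; 0 0 0)], sign=-1
Σ_t [0,1]: t=0:+1/3110400 t=1:−1/4147200 = 1/12441600
(3j)²=7/4199 [(7 5 6; 4 -4 0)], sign=+1
⇒ 4πI² = 44100/1356277
I = (-1)√(44100/1356277/(4π)) = -0.05086747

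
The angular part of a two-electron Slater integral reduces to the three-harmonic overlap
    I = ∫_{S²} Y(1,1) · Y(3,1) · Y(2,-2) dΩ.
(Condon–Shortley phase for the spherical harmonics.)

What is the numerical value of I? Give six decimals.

-0.082589

Rules hold: Σm=0, L=6 even, 2≤2≤4.
N = 3·7·5 = 105
Δ = 2!·0!·4!/7! = 1/105
Racah Σ t=1..1: t=1:−1/4 = -1/4
⇒ 3j(1 3 2; 0 0 0)² = 3/35, sgn -1
Racah Σ t=0..0: t=0:+1/48 = 1/48
⇒ 3j(1 3 2; 1 1 -2)² = 1/105, sgn +1
4πI² = N·(3j₀)²·(3jₘ)² = 3/35
I = -1·√(0.0857143/4π) = -0.08258890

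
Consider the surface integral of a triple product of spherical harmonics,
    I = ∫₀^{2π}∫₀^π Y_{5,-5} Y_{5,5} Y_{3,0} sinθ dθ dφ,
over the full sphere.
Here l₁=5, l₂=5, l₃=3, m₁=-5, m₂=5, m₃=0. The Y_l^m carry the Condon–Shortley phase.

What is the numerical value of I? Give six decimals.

0.000000

Σlᵢ=13 odd — θ-integrand is odd under cosθ→−cosθ; I=0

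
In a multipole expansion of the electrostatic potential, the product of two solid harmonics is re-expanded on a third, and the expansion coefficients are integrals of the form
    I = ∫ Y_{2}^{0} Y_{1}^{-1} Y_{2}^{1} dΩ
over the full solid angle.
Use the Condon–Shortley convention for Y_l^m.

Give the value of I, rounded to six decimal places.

0.000000

l₁+l₂+l₃=5 is odd: 3j(l;000)=0 ⇒ I=0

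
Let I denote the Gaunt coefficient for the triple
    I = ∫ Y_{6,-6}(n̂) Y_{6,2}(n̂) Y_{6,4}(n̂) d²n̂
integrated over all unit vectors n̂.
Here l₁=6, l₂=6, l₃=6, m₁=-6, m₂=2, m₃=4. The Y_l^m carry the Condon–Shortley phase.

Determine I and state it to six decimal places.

Checks pass: Σm=0; 18 even; l₃=6∈[0,12].
(2·6+1)(2·6+1)(2·6+1) = 2197
Δ: 6! 6! 6! / 19! → 1/325909584
sum: t=0:+1/373248000 t=1:−1/1728000 t=2:+1/110592 t=3:−1/46656 t=4:+1/110592 t=5:−1/1728000 t=6:+1/373248000 = -7/1555200
3j²(6 6 6; 0 0 0) = Δ·Π!·Σ² = 400/46189  (sign -1)
sum: t=6:+1/24883200 = 1/24883200
3j²(6 6 6; -6 2 4) = Δ·Π!·Σ² = 70/4199  (sign +1)
combine: 4πI² = 2197·400/46189·70/4199 = 364000/1147619
take √, sign -1: I = -0.15887183

-0.158872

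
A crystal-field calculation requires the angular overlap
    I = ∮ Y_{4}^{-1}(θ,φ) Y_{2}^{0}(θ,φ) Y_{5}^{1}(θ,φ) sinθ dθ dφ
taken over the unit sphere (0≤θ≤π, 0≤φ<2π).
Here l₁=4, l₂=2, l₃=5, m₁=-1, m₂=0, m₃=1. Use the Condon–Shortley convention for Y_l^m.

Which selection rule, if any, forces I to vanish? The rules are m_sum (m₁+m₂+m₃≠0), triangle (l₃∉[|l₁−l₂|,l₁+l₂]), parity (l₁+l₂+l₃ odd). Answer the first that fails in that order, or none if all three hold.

Σmᵢ = 0  ✓
l₃∈[|l₁−l₂|,l₁+l₂]=[2,6], have l₃=5  ✓
Σlᵢ = 11 ⇒ odd  ✗

parity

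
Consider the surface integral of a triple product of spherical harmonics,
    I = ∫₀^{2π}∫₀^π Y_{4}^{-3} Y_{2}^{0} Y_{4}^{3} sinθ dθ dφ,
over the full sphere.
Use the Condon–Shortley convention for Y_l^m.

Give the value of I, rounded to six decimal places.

0.057344

Rules hold: Σm=0, L=10 even, 2≤4≤6.
N = 9·5·9 = 405
Δ = 2!·6!·2!/11! = 1/13860
Racah Σ t=0..2: t=0:+1/192 t=1:−1/36 t=2:+1/192 = -5/288
⇒ 3j(4 2 4; 0 0 0)² = 20/693, sgn -1
Racah Σ t=1..2: t=1:−1/720 t=2:+1/480 = 1/1440
⇒ 3j(4 2 4; -3 0 3)² = 7/1980, sgn -1
4πI² = N·(3j₀)²·(3jₘ)² = 5/121
I = +1·√(0.0413223/4π) = 0.05734392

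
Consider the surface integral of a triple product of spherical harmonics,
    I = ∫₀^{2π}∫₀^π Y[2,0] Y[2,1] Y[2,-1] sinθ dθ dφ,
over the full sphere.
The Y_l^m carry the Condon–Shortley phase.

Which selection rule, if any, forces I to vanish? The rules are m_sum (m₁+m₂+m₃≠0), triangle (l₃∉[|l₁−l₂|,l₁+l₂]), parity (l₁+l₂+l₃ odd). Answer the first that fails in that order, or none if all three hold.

none

Σmᵢ = 0  ✓
l₃∈[|l₁−l₂|,l₁+l₂]=[0,4], have l₃=2  ✓
Σlᵢ = 6 ⇒ even  ✓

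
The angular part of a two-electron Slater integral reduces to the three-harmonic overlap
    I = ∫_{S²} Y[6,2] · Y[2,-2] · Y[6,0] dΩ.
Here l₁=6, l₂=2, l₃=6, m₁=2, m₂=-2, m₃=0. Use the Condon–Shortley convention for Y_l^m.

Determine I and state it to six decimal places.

-0.191909

m-sum 0 ✓  L=14 even ✓  4≤6≤8 ✓
Π(2lᵢ+1) = 13×5×13 = 845
triangle coeff Δ(6,2,6) = 1/90090
Σ_t [0,2]: t=0:+1/69120 t=1:−1/14400 t=2:+1/69120 = -7/172800
(3j)²=14/715 [(6 2 6; 0 0 0)], sign=-1
Σ_t [0,0]: t=0:+1/69120 = 1/69120
(3j)²=4/143 [(6 2 6; 2 -2 0)], sign=+1
⇒ 4πI² = 56/121
I = (-1)√(56/121/(4π)) = -0.19190947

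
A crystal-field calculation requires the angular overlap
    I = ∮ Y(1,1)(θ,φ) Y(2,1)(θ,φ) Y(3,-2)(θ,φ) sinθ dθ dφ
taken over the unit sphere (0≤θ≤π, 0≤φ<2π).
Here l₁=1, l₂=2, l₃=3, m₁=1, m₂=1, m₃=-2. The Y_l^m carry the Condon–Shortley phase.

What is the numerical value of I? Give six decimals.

0.261169

m-sum 0 ✓  L=6 even ✓  1≤3≤3 ✓
Π(2lᵢ+1) = 3×5×7 = 105
triangle coeff Δ(1,2,3) = 1/105
Σ_t [0,0]: t=0:+1/4 = 1/4
(3j)²=3/35 [(1 2 3; 0 0 0)], sign=-1
Σ_t [0,0]: t=0:+1/12 = 1/12
(3j)²=2/21 [(1 2 3; 1 1 -2)], sign=-1
⇒ 4πI² = 6/7
I = (+1)√(6/7/(4π)) = 0.26116903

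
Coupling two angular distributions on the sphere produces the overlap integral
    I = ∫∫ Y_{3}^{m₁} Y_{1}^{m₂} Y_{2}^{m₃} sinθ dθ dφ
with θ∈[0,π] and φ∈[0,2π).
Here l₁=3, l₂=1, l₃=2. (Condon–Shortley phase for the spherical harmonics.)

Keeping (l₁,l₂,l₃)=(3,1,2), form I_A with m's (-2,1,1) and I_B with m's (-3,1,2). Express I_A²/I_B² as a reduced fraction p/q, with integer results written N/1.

Shared (l₁,l₂,l₃)=(3,1,2): N and (l;000)² cancel in I_A²/I_B².
A: Δ = 2!·4!·0!/7! = 1/105; Racah Σ t=2..2: t=2:+1/12 = 1/12; ⇒ 3j(3 1 2; -2 1 1)² = 2/21, sgn -1
B: Δ = 2!·4!·0!/7! = 1/105; Racah Σ t=2..2: t=2:+1/48 = 1/48; ⇒ 3j(3 1 2; -3 1 2)² = 1/7, sgn +1
I_A²/I_B² = (2/21)/(1/7) = 2/3

2/3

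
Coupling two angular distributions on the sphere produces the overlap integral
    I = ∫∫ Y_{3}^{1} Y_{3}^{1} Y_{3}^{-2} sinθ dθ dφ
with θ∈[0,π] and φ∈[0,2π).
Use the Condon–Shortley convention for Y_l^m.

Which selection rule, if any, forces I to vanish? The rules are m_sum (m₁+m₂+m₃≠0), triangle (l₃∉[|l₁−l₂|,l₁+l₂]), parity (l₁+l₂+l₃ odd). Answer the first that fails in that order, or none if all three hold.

parity

Σmᵢ = 0  ✓
l₃∈[|l₁−l₂|,l₁+l₂]=[0,6], have l₃=3  ✓
Σlᵢ = 9 ⇒ odd  ✗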